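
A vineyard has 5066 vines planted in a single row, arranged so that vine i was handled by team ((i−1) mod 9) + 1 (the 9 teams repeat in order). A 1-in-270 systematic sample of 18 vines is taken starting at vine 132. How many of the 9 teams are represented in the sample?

Consecutive selections differ by k = 270, so their team numbers differ by 270 mod 9 = 0.
gcd(270, 9) = 9, so the sample visits 9/9 = 1 distinct residues mod 9.
Start 132 is team 6; the teams hit are 6.

1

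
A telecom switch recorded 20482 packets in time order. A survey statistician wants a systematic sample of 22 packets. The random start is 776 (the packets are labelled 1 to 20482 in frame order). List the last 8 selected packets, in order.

13810, 14741, 15672, 16603, 17534, 18465, 19396, 20327

k = N/n = 20482/22 = 931
15th selection = 776 + 14×931 = 13810
16th: 13810 + 931 = 14741
17th: 14741 + 931 = 15672
18th: 15672 + 931 = 16603
19th: 16603 + 931 = 17534
20th: 17534 + 931 = 18465
21st: 18465 + 931 = 19396
22nd: 19396 + 931 = 20327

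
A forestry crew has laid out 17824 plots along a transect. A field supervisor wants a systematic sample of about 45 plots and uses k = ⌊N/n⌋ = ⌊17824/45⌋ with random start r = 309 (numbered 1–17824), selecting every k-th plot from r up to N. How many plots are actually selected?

45

k = ⌊17824/45⌋ = 396
Achieved size = ⌊(17824 − 309)/396⌋ + 1 = ⌊17515/396⌋ + 1 = 44 + 1 = 45
(last selection: 309 + 44×396 = 17733 ≤ 17824; next would be 18129 > 17824)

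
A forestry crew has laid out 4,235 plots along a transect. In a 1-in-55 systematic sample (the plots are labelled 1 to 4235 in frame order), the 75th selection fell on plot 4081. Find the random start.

k = 55
r = 4081 − (75−1)×55 = 4081 − 4070 = 11

11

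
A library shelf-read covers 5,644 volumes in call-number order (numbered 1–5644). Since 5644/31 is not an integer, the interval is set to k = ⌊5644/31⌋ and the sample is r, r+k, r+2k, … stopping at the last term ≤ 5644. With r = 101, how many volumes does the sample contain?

k = ⌊5644/31⌋ = 182
Achieved size = ⌊(5644 − 101)/182⌋ + 1 = ⌊5543/182⌋ + 1 = 30 + 1 = 31
(last selection: 101 + 30×182 = 5561 ≤ 5644; next would be 5743 > 5644)

31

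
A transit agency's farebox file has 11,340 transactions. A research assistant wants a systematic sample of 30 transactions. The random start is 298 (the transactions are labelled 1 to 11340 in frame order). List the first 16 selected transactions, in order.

298, 676, 1054, 1432, 1810, 2188, 2566, 2944, 3322, 3700, 4078, 4456, 4834, 5212, 5590, 5968

k = N/n = 11340/30 = 378
transaction 1: 298
transaction 2: 298 + 378 = 676
transaction 3: 676 + 378 = 1054
transaction 4: 1054 + 378 = 1432
transaction 5: 1432 + 378 = 1810
transaction 6: 1810 + 378 = 2188
transaction 7: 2188 + 378 = 2566
transaction 8: 2566 + 378 = 2944
transaction 9: 2944 + 378 = 3322
transaction 10: 3322 + 378 = 3700
transaction 11: 3700 + 378 = 4078
transaction 12: 4078 + 378 = 4456
transaction 13: 4456 + 378 = 4834
transaction 14: 4834 + 378 = 5212
transaction 15: 5212 + 378 = 5590
transaction 16: 5590 + 378 = 5968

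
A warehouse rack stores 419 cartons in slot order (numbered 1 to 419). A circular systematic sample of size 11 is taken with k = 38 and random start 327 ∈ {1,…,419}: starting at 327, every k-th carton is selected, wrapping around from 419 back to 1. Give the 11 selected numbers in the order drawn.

Selection 1: 327
Selection 2: 327 + 38 = 365
Selection 3: 365 + 38 = 403
Selection 4: 403 + 38 = 441 → 441 − 419 = 22
Selection 5: 22 + 38 = 60
Selection 6: 60 + 38 = 98
Selection 7: 98 + 38 = 136
Selection 8: 136 + 38 = 174
Selection 9: 174 + 38 = 212
Selection 10: 212 + 38 = 250
Selection 11: 250 + 38 = 288

327, 365, 403, 22, 60, 98, 136, 174, 212, 250, 288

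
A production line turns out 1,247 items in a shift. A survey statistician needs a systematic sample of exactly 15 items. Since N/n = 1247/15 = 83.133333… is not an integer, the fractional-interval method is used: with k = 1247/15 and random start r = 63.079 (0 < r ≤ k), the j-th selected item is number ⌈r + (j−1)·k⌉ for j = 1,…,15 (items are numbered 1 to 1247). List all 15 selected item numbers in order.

j=1: r + 0k = 63.079 → ⌈·⌉ = 64
j=2: r + 1k = 146.212333… → ⌈·⌉ = 147
j=3: r + 2k = 229.345666… → ⌈·⌉ = 230
j=4: r + 3k = 312.479 → ⌈·⌉ = 313
j=5: r + 4k = 395.612333… → ⌈·⌉ = 396
j=6: r + 5k = 478.745666… → ⌈·⌉ = 479
j=7: r + 6k = 561.879 → ⌈·⌉ = 562
j=8: r + 7k = 645.012333… → ⌈·⌉ = 646
j=9: r + 8k = 728.145666… → ⌈·⌉ = 729
j=10: r + 9k = 811.279 → ⌈·⌉ = 812
j=11: r + 10k = 894.412333… → ⌈·⌉ = 895
j=12: r + 11k = 977.545666… → ⌈·⌉ = 978
j=13: r + 12k = 1060.679 → ⌈·⌉ = 1061
j=14: r + 13k = 1143.812333… → ⌈·⌉ = 1144
j=15: r + 14k = 1226.945666… → ⌈·⌉ = 1227

64, 147, 230, 313, 396, 479, 562, 646, 729, 812, 895, 978, 1061, 1144, 1227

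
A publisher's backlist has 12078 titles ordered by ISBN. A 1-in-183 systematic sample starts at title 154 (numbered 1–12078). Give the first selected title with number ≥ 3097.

k = 183
Steps past start: ⌈(3097 − 154)/183⌉ = ⌈2943/183⌉ = 17
Selected title: 154 + 17×183 = 3265

3265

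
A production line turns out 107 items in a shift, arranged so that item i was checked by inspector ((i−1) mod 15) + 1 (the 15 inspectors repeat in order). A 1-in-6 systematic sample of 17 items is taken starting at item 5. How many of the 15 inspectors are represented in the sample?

5

Consecutive selections differ by k = 6, so their inspector numbers differ by 6 mod 15 = 6.
gcd(6, 15) = 3, so the sample visits 15/3 = 5 distinct residues mod 15.
Start 5 is inspector 5; the inspectors hit are 2, 5, 8, 11, 14.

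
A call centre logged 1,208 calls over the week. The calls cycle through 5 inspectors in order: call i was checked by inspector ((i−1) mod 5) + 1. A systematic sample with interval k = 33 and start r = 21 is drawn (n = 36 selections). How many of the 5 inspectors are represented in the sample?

Consecutive selections differ by k = 33, so their inspector numbers differ by 33 mod 5 = 3.
gcd(33, 5) = 1, so the sample visits 5/1 = 5 distinct residues mod 5.
Start 21 is inspector 1; the inspectors hit are 1, 2, 3, 4, 5.

5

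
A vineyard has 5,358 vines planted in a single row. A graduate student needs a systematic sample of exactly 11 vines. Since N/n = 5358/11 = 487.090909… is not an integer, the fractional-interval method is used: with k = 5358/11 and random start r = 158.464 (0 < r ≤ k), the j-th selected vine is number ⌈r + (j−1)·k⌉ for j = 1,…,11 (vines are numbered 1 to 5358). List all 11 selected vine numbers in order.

159, 646, 1133, 1620, 2107, 2594, 3082, 3569, 4056, 4543, 5030

j=1: r + 0k = 158.464 → ⌈·⌉ = 159
j=2: r + 1k = 645.554909… → ⌈·⌉ = 646
j=3: r + 2k = 1132.645818… → ⌈·⌉ = 1133
j=4: r + 3k = 1619.736727… → ⌈·⌉ = 1620
j=5: r + 4k = 2106.827636… → ⌈·⌉ = 2107
j=6: r + 5k = 2593.918545… → ⌈·⌉ = 2594
j=7: r + 6k = 3081.009454… → ⌈·⌉ = 3082
j=8: r + 7k = 3568.100363… → ⌈·⌉ = 3569
j=9: r + 8k = 4055.191272… → ⌈·⌉ = 4056
j=10: r + 9k = 4542.282181… → ⌈·⌉ = 4543
j=11: r + 10k = 5029.373090… → ⌈·⌉ = 5030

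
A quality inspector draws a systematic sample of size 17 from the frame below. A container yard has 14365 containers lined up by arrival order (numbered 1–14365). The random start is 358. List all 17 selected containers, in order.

358, 1203, 2048, 2893, 3738, 4583, 5428, 6273, 7118, 7963, 8808, 9653, 10498, 11343, 12188, 13033, 13878

k = N/n = 14365/17 = 845
container 1: 358
container 2: 358 + 845 = 1203
container 3: 1203 + 845 = 2048
container 4: 2048 + 845 = 2893
container 5: 2893 + 845 = 3738
container 6: 3738 + 845 = 4583
container 7: 4583 + 845 = 5428
container 8: 5428 + 845 = 6273
container 9: 6273 + 845 = 7118
container 10: 7118 + 845 = 7963
container 11: 7963 + 845 = 8808
container 12: 8808 + 845 = 9653
container 13: 9653 + 845 = 10498
container 14: 10498 + 845 = 11343
container 15: 11343 + 845 = 12188
container 16: 12188 + 845 = 13033
container 17: 13033 + 845 = 13878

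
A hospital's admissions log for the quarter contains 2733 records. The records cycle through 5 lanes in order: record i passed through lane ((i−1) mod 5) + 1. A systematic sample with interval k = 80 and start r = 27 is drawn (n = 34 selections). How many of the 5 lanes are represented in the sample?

Consecutive selections differ by k = 80, so their lane numbers differ by 80 mod 5 = 0.
gcd(80, 5) = 5, so the sample visits 5/5 = 1 distinct residues mod 5.
Start 27 is lane 2; the lanes hit are 2.

1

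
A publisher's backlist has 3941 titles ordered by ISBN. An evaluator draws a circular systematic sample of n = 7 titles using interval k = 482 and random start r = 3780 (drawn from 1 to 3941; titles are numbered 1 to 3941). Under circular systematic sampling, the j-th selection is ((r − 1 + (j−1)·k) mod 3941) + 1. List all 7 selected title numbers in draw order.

Selection 1: 3780
Selection 2: 3780 + 482 = 4262 → 4262 − 3941 = 321
Selection 3: 321 + 482 = 803
Selection 4: 803 + 482 = 1285
Selection 5: 1285 + 482 = 1767
Selection 6: 1767 + 482 = 2249
Selection 7: 2249 + 482 = 2731

3780, 321, 803, 1285, 1767, 2249, 2731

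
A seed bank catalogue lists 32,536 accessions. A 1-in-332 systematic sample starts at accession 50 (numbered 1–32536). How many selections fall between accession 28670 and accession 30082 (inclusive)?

k = 332
First selection ≥ 28670: 50 + ⌈(28670−50)/332⌉·332 = 50 + 87×332 = 28934
Last selection ≤ 30082: 50 + ⌊(30082−50)/332⌋·332 = 50 + 90×332 = 29930
Count = 90 − 87 + 1 = 4

4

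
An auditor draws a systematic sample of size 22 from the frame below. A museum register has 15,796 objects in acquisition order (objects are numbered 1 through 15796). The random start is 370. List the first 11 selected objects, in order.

370, 1088, 1806, 2524, 3242, 3960, 4678, 5396, 6114, 6832, 7550

k = N/n = 15796/22 = 718
object 1: 370
object 2: 370 + 718 = 1088
object 3: 1088 + 718 = 1806
object 4: 1806 + 718 = 2524
object 5: 2524 + 718 = 3242
object 6: 3242 + 718 = 3960
object 7: 3960 + 718 = 4678
object 8: 4678 + 718 = 5396
object 9: 5396 + 718 = 6114
object 10: 6114 + 718 = 6832
object 11: 6832 + 718 = 7550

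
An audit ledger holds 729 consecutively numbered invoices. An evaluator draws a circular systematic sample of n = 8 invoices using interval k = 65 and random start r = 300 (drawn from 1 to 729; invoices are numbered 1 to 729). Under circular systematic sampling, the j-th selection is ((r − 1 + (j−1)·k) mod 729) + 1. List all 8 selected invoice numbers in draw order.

Selection 1: 300
Selection 2: 300 + 65 = 365
Selection 3: 365 + 65 = 430
Selection 4: 430 + 65 = 495
Selection 5: 495 + 65 = 560
Selection 6: 560 + 65 = 625
Selection 7: 625 + 65 = 690
Selection 8: 690 + 65 = 755 → 755 − 729 = 26

300, 365, 430, 495, 560, 625, 690, 26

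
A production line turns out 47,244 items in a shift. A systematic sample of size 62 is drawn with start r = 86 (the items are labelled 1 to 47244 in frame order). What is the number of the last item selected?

k = 47244/62 = 762
62nd selection = r + (62−1)·k = 86 + 61×762 = 86 + 46482 = 46568

46568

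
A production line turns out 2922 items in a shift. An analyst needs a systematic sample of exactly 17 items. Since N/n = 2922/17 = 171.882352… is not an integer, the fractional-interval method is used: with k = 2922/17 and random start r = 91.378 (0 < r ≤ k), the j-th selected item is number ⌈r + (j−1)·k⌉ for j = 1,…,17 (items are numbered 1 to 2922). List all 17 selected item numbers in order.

92, 264, 436, 608, 779, 951, 1123, 1295, 1467, 1639, 1811, 1983, 2154, 2326, 2498, 2670, 2842

j=1: r + 0k = 91.378 → ⌈·⌉ = 92
j=2: r + 1k = 263.260352… → ⌈·⌉ = 264
j=3: r + 2k = 435.142705… → ⌈·⌉ = 436
j=4: r + 3k = 607.025058… → ⌈·⌉ = 608
j=5: r + 4k = 778.907411… → ⌈·⌉ = 779
j=6: r + 5k = 950.789764… → ⌈·⌉ = 951
j=7: r + 6k = 1122.672117… → ⌈·⌉ = 1123
j=8: r + 7k = 1294.554470… → ⌈·⌉ = 1295
j=9: r + 8k = 1466.436823… → ⌈·⌉ = 1467
j=10: r + 9k = 1638.319176… → ⌈·⌉ = 1639
j=11: r + 10k = 1810.201529… → ⌈·⌉ = 1811
j=12: r + 11k = 1982.083882… → ⌈·⌉ = 1983
j=13: r + 12k = 2153.966235… → ⌈·⌉ = 2154
j=14: r + 13k = 2325.848588… → ⌈·⌉ = 2326
j=15: r + 14k = 2497.730941… → ⌈·⌉ = 2498
j=16: r + 15k = 2669.613294… → ⌈·⌉ = 2670
j=17: r + 16k = 2841.495647… → ⌈·⌉ = 2842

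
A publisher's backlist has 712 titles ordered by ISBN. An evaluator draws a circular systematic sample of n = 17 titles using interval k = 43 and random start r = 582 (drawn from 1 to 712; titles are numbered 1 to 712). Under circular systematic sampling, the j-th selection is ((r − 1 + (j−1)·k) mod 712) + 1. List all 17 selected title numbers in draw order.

582, 625, 668, 711, 42, 85, 128, 171, 214, 257, 300, 343, 386, 429, 472, 515, 558

Selection 1: 582
Selection 2: 582 + 43 = 625
Selection 3: 625 + 43 = 668
Selection 4: 668 + 43 = 711
Selection 5: 711 + 43 = 754 → 754 − 712 = 42
Selection 6: 42 + 43 = 85
Selection 7: 85 + 43 = 128
Selection 8: 128 + 43 = 171
Selection 9: 171 + 43 = 214
Selection 10: 214 + 43 = 257
Selection 11: 257 + 43 = 300
Selection 12: 300 + 43 = 343
Selection 13: 343 + 43 = 386
Selection 14: 386 + 43 = 429
Selection 15: 429 + 43 = 472
Selection 16: 472 + 43 = 515
Selection 17: 515 + 43 = 558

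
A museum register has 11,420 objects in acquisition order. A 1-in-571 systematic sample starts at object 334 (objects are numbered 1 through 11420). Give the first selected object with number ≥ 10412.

k = 571
Steps past start: ⌈(10412 − 334)/571⌉ = ⌈10078/571⌉ = 18
Selected object: 334 + 18×571 = 10612

10612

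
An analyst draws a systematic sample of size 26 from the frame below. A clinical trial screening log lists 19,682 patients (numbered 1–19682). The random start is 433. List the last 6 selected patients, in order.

k = N/n = 19682/26 = 757
21st selection = 433 + 20×757 = 15573
22nd: 15573 + 757 = 16330
23rd: 16330 + 757 = 17087
24th: 17087 + 757 = 17844
25th: 17844 + 757 = 18601
26th: 18601 + 757 = 19358

15573, 16330, 17087, 17844, 18601, 19358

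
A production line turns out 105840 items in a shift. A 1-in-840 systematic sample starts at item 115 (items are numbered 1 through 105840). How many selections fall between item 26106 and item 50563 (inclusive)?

k = 840
First selection ≥ 26106: 115 + ⌈(26106−115)/840⌉·840 = 115 + 31×840 = 26155
Last selection ≤ 50563: 115 + ⌊(50563−115)/840⌋·840 = 115 + 60×840 = 50515
Count = 60 − 31 + 1 = 30

30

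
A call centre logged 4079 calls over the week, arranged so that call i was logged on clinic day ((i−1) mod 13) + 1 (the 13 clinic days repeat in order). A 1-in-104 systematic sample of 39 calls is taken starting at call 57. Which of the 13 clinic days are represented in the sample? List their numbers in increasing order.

Consecutive selections differ by k = 104, so their clinic day numbers differ by 104 mod 13 = 0.
gcd(104, 13) = 13, so the sample visits 13/13 = 1 distinct residues mod 13.
Start 57 is clinic day 5; the clinic days hit are 5.

5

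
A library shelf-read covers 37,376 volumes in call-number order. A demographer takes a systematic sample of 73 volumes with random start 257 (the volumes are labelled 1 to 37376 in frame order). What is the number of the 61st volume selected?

30977

k = 37376/73 = 512
61st selection = r + (61−1)·k = 257 + 60×512 = 257 + 30720 = 30977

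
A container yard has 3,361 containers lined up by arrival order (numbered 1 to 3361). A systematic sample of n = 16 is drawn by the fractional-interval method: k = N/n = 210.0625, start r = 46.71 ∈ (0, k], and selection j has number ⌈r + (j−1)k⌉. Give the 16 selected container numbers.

j=1: r + 0k = 46.71 → ⌈·⌉ = 47
j=2: r + 1k = 256.7725 → ⌈·⌉ = 257
j=3: r + 2k = 466.835 → ⌈·⌉ = 467
j=4: r + 3k = 676.8975 → ⌈·⌉ = 677
j=5: r + 4k = 886.96 → ⌈·⌉ = 887
j=6: r + 5k = 1097.0225 → ⌈·⌉ = 1098
j=7: r + 6k = 1307.085 → ⌈·⌉ = 1308
j=8: r + 7k = 1517.1475 → ⌈·⌉ = 1518
j=9: r + 8k = 1727.21 → ⌈·⌉ = 1728
j=10: r + 9k = 1937.2725 → ⌈·⌉ = 1938
j=11: r + 10k = 2147.335 → ⌈·⌉ = 2148
j=12: r + 11k = 2357.3975 → ⌈·⌉ = 2358
j=13: r + 12k = 2567.46 → ⌈·⌉ = 2568
j=14: r + 13k = 2777.5225 → ⌈·⌉ = 2778
j=15: r + 14k = 2987.585 → ⌈·⌉ = 2988
j=16: r + 15k = 3197.6475 → ⌈·⌉ = 3198

47, 257, 467, 677, 887, 1098, 1308, 1518, 1728, 1938, 2148, 2358, 2568, 2778, 2988, 3198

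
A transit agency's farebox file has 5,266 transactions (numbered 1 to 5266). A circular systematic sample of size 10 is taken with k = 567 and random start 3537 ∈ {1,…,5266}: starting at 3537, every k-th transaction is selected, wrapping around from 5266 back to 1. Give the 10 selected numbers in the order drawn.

3537, 4104, 4671, 5238, 539, 1106, 1673, 2240, 2807, 3374

Selection 1: 3537
Selection 2: 3537 + 567 = 4104
Selection 3: 4104 + 567 = 4671
Selection 4: 4671 + 567 = 5238
Selection 5: 5238 + 567 = 5805 → 5805 − 5266 = 539
Selection 6: 539 + 567 = 1106
Selection 7: 1106 + 567 = 1673
Selection 8: 1673 + 567 = 2240
Selection 9: 2240 + 567 = 2807
Selection 10: 2807 + 567 = 3374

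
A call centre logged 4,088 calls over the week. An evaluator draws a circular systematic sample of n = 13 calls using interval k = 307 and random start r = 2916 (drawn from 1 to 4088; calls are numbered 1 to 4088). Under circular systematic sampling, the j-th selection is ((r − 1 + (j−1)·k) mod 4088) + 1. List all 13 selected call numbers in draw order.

2916, 3223, 3530, 3837, 56, 363, 670, 977, 1284, 1591, 1898, 2205, 2512

Selection 1: 2916
Selection 2: 2916 + 307 = 3223
Selection 3: 3223 + 307 = 3530
Selection 4: 3530 + 307 = 3837
Selection 5: 3837 + 307 = 4144 → 4144 − 4088 = 56
Selection 6: 56 + 307 = 363
Selection 7: 363 + 307 = 670
Selection 8: 670 + 307 = 977
Selection 9: 977 + 307 = 1284
Selection 10: 1284 + 307 = 1591
Selection 11: 1591 + 307 = 1898
Selection 12: 1898 + 307 = 2205
Selection 13: 2205 + 307 = 2512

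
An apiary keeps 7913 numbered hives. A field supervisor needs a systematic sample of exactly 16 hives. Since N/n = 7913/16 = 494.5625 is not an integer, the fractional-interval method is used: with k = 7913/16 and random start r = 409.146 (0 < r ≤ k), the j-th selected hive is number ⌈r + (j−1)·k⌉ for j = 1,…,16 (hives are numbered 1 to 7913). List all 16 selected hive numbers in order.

410, 904, 1399, 1893, 2388, 2882, 3377, 3872, 4366, 4861, 5355, 5850, 6344, 6839, 7334, 7828

j=1: r + 0k = 409.146 → ⌈·⌉ = 410
j=2: r + 1k = 903.7085 → ⌈·⌉ = 904
j=3: r + 2k = 1398.271 → ⌈·⌉ = 1399
j=4: r + 3k = 1892.8335 → ⌈·⌉ = 1893
j=5: r + 4k = 2387.396 → ⌈·⌉ = 2388
j=6: r + 5k = 2881.9585 → ⌈·⌉ = 2882
j=7: r + 6k = 3376.521 → ⌈·⌉ = 3377
j=8: r + 7k = 3871.0835 → ⌈·⌉ = 3872
j=9: r + 8k = 4365.646 → ⌈·⌉ = 4366
j=10: r + 9k = 4860.2085 → ⌈·⌉ = 4861
j=11: r + 10k = 5354.771 → ⌈·⌉ = 5355
j=12: r + 11k = 5849.3335 → ⌈·⌉ = 5850
j=13: r + 12k = 6343.896 → ⌈·⌉ = 6344
j=14: r + 13k = 6838.4585 → ⌈·⌉ = 6839
j=15: r + 14k = 7333.021 → ⌈·⌉ = 7334
j=16: r + 15k = 7827.5835 → ⌈·⌉ = 7828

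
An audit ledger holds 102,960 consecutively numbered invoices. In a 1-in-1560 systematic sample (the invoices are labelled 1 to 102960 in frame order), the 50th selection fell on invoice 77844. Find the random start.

1404

k = 1560
r = 77844 − (50−1)×1560 = 77844 − 76440 = 1404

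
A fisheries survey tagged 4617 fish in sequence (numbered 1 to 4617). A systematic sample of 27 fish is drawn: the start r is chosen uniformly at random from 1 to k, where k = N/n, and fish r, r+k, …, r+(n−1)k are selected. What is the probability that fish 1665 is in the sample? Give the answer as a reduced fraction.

1/171

k = 4617/27 = 171.
Fish 1665 is selected iff r ≡ 1665 (mod 171); exactly one such r in {1,…,171}.
Inclusion probability = 1/171.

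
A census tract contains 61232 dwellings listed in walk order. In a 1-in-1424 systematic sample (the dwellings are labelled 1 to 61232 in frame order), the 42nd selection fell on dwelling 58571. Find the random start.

k = 1424
r = 58571 − (42−1)×1424 = 58571 − 58384 = 187

187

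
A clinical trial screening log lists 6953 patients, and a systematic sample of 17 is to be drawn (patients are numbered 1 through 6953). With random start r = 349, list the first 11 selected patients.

349, 758, 1167, 1576, 1985, 2394, 2803, 3212, 3621, 4030, 4439

k = N/n = 6953/17 = 409
patient 1: 349
patient 2: 349 + 409 = 758
patient 3: 758 + 409 = 1167
patient 4: 1167 + 409 = 1576
patient 5: 1576 + 409 = 1985
patient 6: 1985 + 409 = 2394
patient 7: 2394 + 409 = 2803
patient 8: 2803 + 409 = 3212
patient 9: 3212 + 409 = 3621
patient 10: 3621 + 409 = 4030
patient 11: 4030 + 409 = 4439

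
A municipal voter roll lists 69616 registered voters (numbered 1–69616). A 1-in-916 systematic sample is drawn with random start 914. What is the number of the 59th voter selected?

k = 916
59th selection = r + (59−1)·k = 914 + 58×916 = 914 + 53128 = 54042

54042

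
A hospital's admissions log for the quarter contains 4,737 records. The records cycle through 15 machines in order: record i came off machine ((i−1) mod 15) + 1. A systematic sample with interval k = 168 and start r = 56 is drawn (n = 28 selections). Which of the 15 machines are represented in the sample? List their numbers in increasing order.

Consecutive selections differ by k = 168, so their machine numbers differ by 168 mod 15 = 3.
gcd(168, 15) = 3, so the sample visits 15/3 = 5 distinct residues mod 15.
Start 56 is machine 11; the machines hit are 2, 5, 8, 11, 14.

2, 5, 8, 11, 14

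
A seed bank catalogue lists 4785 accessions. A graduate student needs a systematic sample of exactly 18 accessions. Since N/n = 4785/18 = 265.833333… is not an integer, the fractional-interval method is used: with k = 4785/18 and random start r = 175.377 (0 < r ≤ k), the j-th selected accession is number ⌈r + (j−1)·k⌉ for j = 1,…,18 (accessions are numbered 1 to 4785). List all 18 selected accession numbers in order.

176, 442, 708, 973, 1239, 1505, 1771, 2037, 2303, 2568, 2834, 3100, 3366, 3632, 3898, 4163, 4429, 4695

j=1: r + 0k = 175.377 → ⌈·⌉ = 176
j=2: r + 1k = 441.210333… → ⌈·⌉ = 442
j=3: r + 2k = 707.043666… → ⌈·⌉ = 708
j=4: r + 3k = 972.877 → ⌈·⌉ = 973
j=5: r + 4k = 1238.710333… → ⌈·⌉ = 1239
j=6: r + 5k = 1504.543666… → ⌈·⌉ = 1505
j=7: r + 6k = 1770.377 → ⌈·⌉ = 1771
j=8: r + 7k = 2036.210333… → ⌈·⌉ = 2037
j=9: r + 8k = 2302.043666… → ⌈·⌉ = 2303
j=10: r + 9k = 2567.877 → ⌈·⌉ = 2568
j=11: r + 10k = 2833.710333… → ⌈·⌉ = 2834
j=12: r + 11k = 3099.543666… → ⌈·⌉ = 3100
j=13: r + 12k = 3365.377 → ⌈·⌉ = 3366
j=14: r + 13k = 3631.210333… → ⌈·⌉ = 3632
j=15: r + 14k = 3897.043666… → ⌈·⌉ = 3898
j=16: r + 15k = 4162.877 → ⌈·⌉ = 4163
j=17: r + 16k = 4428.710333… → ⌈·⌉ = 4429
j=18: r + 17k = 4694.543666… → ⌈·⌉ = 4695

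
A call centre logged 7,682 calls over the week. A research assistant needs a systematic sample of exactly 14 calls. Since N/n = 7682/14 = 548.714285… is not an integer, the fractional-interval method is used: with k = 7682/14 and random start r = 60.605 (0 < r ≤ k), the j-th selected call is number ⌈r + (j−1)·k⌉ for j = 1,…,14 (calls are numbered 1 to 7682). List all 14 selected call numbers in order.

61, 610, 1159, 1707, 2256, 2805, 3353, 3902, 4451, 5000, 5548, 6097, 6646, 7194

j=1: r + 0k = 60.605 → ⌈·⌉ = 61
j=2: r + 1k = 609.319285… → ⌈·⌉ = 610
j=3: r + 2k = 1158.033571… → ⌈·⌉ = 1159
j=4: r + 3k = 1706.747857… → ⌈·⌉ = 1707
j=5: r + 4k = 2255.462142… → ⌈·⌉ = 2256
j=6: r + 5k = 2804.176428… → ⌈·⌉ = 2805
j=7: r + 6k = 3352.890714… → ⌈·⌉ = 3353
j=8: r + 7k = 3901.605 → ⌈·⌉ = 3902
j=9: r + 8k = 4450.319285… → ⌈·⌉ = 4451
j=10: r + 9k = 4999.033571… → ⌈·⌉ = 5000
j=11: r + 10k = 5547.747857… → ⌈·⌉ = 5548
j=12: r + 11k = 6096.462142… → ⌈·⌉ = 6097
j=13: r + 12k = 6645.176428… → ⌈·⌉ = 6646
j=14: r + 13k = 7193.890714… → ⌈·⌉ = 7194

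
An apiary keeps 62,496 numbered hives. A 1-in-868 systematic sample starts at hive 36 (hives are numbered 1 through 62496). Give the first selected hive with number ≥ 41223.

k = 868
Steps past start: ⌈(41223 − 36)/868⌉ = ⌈41187/868⌉ = 48
Selected hive: 36 + 48×868 = 41700

41700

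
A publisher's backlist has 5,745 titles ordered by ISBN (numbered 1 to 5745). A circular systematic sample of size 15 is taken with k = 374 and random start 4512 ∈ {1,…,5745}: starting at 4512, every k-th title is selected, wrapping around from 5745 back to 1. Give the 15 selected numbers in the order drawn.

Selection 1: 4512
Selection 2: 4512 + 374 = 4886
Selection 3: 4886 + 374 = 5260
Selection 4: 5260 + 374 = 5634
Selection 5: 5634 + 374 = 6008 → 6008 − 5745 = 263
Selection 6: 263 + 374 = 637
Selection 7: 637 + 374 = 1011
Selection 8: 1011 + 374 = 1385
Selection 9: 1385 + 374 = 1759
Selection 10: 1759 + 374 = 2133
Selection 11: 2133 + 374 = 2507
Selection 12: 2507 + 374 = 2881
Selection 13: 2881 + 374 = 3255
Selection 14: 3255 + 374 = 3629
Selection 15: 3629 + 374 = 4003

4512, 4886, 5260, 5634, 263, 637, 1011, 1385, 1759, 2133, 2507, 2881, 3255, 3629, 4003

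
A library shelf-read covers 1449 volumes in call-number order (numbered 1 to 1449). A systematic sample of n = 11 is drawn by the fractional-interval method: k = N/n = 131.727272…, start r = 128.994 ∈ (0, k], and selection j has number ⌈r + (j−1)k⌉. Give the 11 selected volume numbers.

129, 261, 393, 525, 656, 788, 920, 1052, 1183, 1315, 1447

j=1: r + 0k = 128.994 → ⌈·⌉ = 129
j=2: r + 1k = 260.721272… → ⌈·⌉ = 261
j=3: r + 2k = 392.448545… → ⌈·⌉ = 393
j=4: r + 3k = 524.175818… → ⌈·⌉ = 525
j=5: r + 4k = 655.903090… → ⌈·⌉ = 656
j=6: r + 5k = 787.630363… → ⌈·⌉ = 788
j=7: r + 6k = 919.357636… → ⌈·⌉ = 920
j=8: r + 7k = 1051.084909… → ⌈·⌉ = 1052
j=9: r + 8k = 1182.812181… → ⌈·⌉ = 1183
j=10: r + 9k = 1314.539454… → ⌈·⌉ = 1315
j=11: r + 10k = 1446.266727… → ⌈·⌉ = 1447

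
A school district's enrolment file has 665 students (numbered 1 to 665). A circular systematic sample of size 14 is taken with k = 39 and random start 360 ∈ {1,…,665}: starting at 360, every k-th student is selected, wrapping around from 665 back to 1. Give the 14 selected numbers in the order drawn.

Selection 1: 360
Selection 2: 360 + 39 = 399
Selection 3: 399 + 39 = 438
Selection 4: 438 + 39 = 477
Selection 5: 477 + 39 = 516
Selection 6: 516 + 39 = 555
Selection 7: 555 + 39 = 594
Selection 8: 594 + 39 = 633
Selection 9: 633 + 39 = 672 → 672 − 665 = 7
Selection 10: 7 + 39 = 46
Selection 11: 46 + 39 = 85
Selection 12: 85 + 39 = 124
Selection 13: 124 + 39 = 163
Selection 14: 163 + 39 = 202

360, 399, 438, 477, 516, 555, 594, 633, 7, 46, 85, 124, 163, 202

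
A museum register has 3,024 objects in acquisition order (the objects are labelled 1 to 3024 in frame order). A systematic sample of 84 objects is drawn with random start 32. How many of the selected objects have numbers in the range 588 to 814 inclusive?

k = 3024/84 = 36
First selection ≥ 588: 32 + ⌈(588−32)/36⌉·36 = 32 + 16×36 = 608
Last selection ≤ 814: 32 + ⌊(814−32)/36⌋·36 = 32 + 21×36 = 788
Count = 21 − 16 + 1 = 6

6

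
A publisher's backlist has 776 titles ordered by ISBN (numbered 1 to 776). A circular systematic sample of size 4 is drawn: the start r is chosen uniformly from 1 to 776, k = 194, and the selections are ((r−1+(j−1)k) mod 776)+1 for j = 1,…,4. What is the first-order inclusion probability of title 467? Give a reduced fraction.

For each position j, as r ranges over 1…776 the j-th selection hits every title exactly once, so title 467 is selected for exactly 4 of the 776 starts.
Inclusion probability = 4/776 = 1/194.

1/194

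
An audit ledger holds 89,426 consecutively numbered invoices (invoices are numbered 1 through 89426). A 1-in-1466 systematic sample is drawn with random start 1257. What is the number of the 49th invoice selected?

71625

k = 1466
49th selection = r + (49−1)·k = 1257 + 48×1466 = 1257 + 70368 = 71625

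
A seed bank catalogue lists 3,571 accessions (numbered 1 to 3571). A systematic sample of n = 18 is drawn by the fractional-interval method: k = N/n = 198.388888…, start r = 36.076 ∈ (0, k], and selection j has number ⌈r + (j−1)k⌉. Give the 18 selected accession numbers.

j=1: r + 0k = 36.076 → ⌈·⌉ = 37
j=2: r + 1k = 234.464888… → ⌈·⌉ = 235
j=3: r + 2k = 432.853777… → ⌈·⌉ = 433
j=4: r + 3k = 631.242666… → ⌈·⌉ = 632
j=5: r + 4k = 829.631555… → ⌈·⌉ = 830
j=6: r + 5k = 1028.020444… → ⌈·⌉ = 1029
j=7: r + 6k = 1226.409333… → ⌈·⌉ = 1227
j=8: r + 7k = 1424.798222… → ⌈·⌉ = 1425
j=9: r + 8k = 1623.187111… → ⌈·⌉ = 1624
j=10: r + 9k = 1821.576 → ⌈·⌉ = 1822
j=11: r + 10k = 2019.964888… → ⌈·⌉ = 2020
j=12: r + 11k = 2218.353777… → ⌈·⌉ = 2219
j=13: r + 12k = 2416.742666… → ⌈·⌉ = 2417
j=14: r + 13k = 2615.131555… → ⌈·⌉ = 2616
j=15: r + 14k = 2813.520444… → ⌈·⌉ = 2814
j=16: r + 15k = 3011.909333… → ⌈·⌉ = 3012
j=17: r + 16k = 3210.298222… → ⌈·⌉ = 3211
j=18: r + 17k = 3408.687111… → ⌈·⌉ = 3409

37, 235, 433, 632, 830, 1029, 1227, 1425, 1624, 1822, 2020, 2219, 2417, 2616, 2814, 3012, 3211, 3409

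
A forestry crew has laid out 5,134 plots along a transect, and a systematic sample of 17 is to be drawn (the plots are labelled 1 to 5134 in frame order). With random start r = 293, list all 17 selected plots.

293, 595, 897, 1199, 1501, 1803, 2105, 2407, 2709, 3011, 3313, 3615, 3917, 4219, 4521, 4823, 5125

k = N/n = 5134/17 = 302
plot 1: 293
plot 2: 293 + 302 = 595
plot 3: 595 + 302 = 897
plot 4: 897 + 302 = 1199
plot 5: 1199 + 302 = 1501
plot 6: 1501 + 302 = 1803
plot 7: 1803 + 302 = 2105
plot 8: 2105 + 302 = 2407
plot 9: 2407 + 302 = 2709
plot 10: 2709 + 302 = 3011
plot 11: 3011 + 302 = 3313
plot 12: 3313 + 302 = 3615
plot 13: 3615 + 302 = 3917
plot 14: 3917 + 302 = 4219
plot 15: 4219 + 302 = 4521
plot 16: 4521 + 302 = 4823
plot 17: 4823 + 302 = 5125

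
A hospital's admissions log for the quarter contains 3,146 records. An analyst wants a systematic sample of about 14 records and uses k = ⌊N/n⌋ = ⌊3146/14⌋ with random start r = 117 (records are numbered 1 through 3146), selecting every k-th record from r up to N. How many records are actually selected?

14

k = ⌊3146/14⌋ = 224
Achieved size = ⌊(3146 − 117)/224⌋ + 1 = ⌊3029/224⌋ + 1 = 13 + 1 = 14
(last selection: 117 + 13×224 = 3029 ≤ 3146; next would be 3253 > 3146)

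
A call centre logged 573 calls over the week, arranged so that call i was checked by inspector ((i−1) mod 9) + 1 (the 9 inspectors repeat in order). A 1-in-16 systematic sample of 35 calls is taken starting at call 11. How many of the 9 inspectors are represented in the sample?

Consecutive selections differ by k = 16, so their inspector numbers differ by 16 mod 9 = 7.
gcd(16, 9) = 1, so the sample visits 9/1 = 9 distinct residues mod 9.
Start 11 is inspector 2; the inspectors hit are 1, 2, 3, 4, 5, 6, 7, 8, 9.

9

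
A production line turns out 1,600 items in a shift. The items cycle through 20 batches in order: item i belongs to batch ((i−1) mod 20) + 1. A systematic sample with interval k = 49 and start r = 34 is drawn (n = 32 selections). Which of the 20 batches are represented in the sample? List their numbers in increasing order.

Consecutive selections differ by k = 49, so their batch numbers differ by 49 mod 20 = 9.
gcd(49, 20) = 1, so the sample visits 20/1 = 20 distinct residues mod 20.
Start 34 is batch 14; the batches hit are 1, 2, 3, 4, 5, 6, 7, 8, 9, 10, 11, 12, 13, 14, 15, 16, 17, 18, 19, 20.

1, 2, 3, 4, 5, 6, 7, 8, 9, 10, 11, 12, 13, 14, 15, 16, 17, 18, 19, 20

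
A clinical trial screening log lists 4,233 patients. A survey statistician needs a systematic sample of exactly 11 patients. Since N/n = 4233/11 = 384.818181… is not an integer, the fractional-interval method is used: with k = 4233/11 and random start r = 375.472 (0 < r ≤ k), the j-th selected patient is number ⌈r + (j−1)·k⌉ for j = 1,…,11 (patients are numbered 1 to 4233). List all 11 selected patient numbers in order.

j=1: r + 0k = 375.472 → ⌈·⌉ = 376
j=2: r + 1k = 760.290181… → ⌈·⌉ = 761
j=3: r + 2k = 1145.108363… → ⌈·⌉ = 1146
j=4: r + 3k = 1529.926545… → ⌈·⌉ = 1530
j=5: r + 4k = 1914.744727… → ⌈·⌉ = 1915
j=6: r + 5k = 2299.562909… → ⌈·⌉ = 2300
j=7: r + 6k = 2684.381090… → ⌈·⌉ = 2685
j=8: r + 7k = 3069.199272… → ⌈·⌉ = 3070
j=9: r + 8k = 3454.017454… → ⌈·⌉ = 3455
j=10: r + 9k = 3838.835636… → ⌈·⌉ = 3839
j=11: r + 10k = 4223.653818… → ⌈·⌉ = 4224

376, 761, 1146, 1530, 1915, 2300, 2685, 3070, 3455, 3839, 4224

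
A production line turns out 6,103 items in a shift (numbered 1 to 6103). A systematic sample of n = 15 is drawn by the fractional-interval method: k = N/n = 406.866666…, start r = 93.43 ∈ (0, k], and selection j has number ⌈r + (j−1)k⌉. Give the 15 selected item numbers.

94, 501, 908, 1315, 1721, 2128, 2535, 2942, 3349, 3756, 4163, 4569, 4976, 5383, 5790

j=1: r + 0k = 93.43 → ⌈·⌉ = 94
j=2: r + 1k = 500.296666… → ⌈·⌉ = 501
j=3: r + 2k = 907.163333… → ⌈·⌉ = 908
j=4: r + 3k = 1314.03 → ⌈·⌉ = 1315
j=5: r + 4k = 1720.896666… → ⌈·⌉ = 1721
j=6: r + 5k = 2127.763333… → ⌈·⌉ = 2128
j=7: r + 6k = 2534.63 → ⌈·⌉ = 2535
j=8: r + 7k = 2941.496666… → ⌈·⌉ = 2942
j=9: r + 8k = 3348.363333… → ⌈·⌉ = 3349
j=10: r + 9k = 3755.23 → ⌈·⌉ = 3756
j=11: r + 10k = 4162.096666… → ⌈·⌉ = 4163
j=12: r + 11k = 4568.963333… → ⌈·⌉ = 4569
j=13: r + 12k = 4975.83 → ⌈·⌉ = 4976
j=14: r + 13k = 5382.696666… → ⌈·⌉ = 5383
j=15: r + 14k = 5789.563333… → ⌈·⌉ = 5790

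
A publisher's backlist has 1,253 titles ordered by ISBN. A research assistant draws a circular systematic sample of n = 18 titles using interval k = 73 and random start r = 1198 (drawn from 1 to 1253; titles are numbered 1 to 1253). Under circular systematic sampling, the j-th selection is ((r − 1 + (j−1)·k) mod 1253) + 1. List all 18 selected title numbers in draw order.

Selection 1: 1198
Selection 2: 1198 + 73 = 1271 → 1271 − 1253 = 18
Selection 3: 18 + 73 = 91
Selection 4: 91 + 73 = 164
Selection 5: 164 + 73 = 237
Selection 6: 237 + 73 = 310
Selection 7: 310 + 73 = 383
Selection 8: 383 + 73 = 456
Selection 9: 456 + 73 = 529
Selection 10: 529 + 73 = 602
Selection 11: 602 + 73 = 675
Selection 12: 675 + 73 = 748
Selection 13: 748 + 73 = 821
Selection 14: 821 + 73 = 894
Selection 15: 894 + 73 = 967
Selection 16: 967 + 73 = 1040
Selection 17: 1040 + 73 = 1113
Selection 18: 1113 + 73 = 1186

1198, 18, 91, 164, 237, 310, 383, 456, 529, 602, 675, 748, 821, 894, 967, 1040, 1113, 1186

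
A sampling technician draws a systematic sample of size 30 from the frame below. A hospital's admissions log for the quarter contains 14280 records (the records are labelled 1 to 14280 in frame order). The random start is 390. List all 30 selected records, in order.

k = N/n = 14280/30 = 476
record 1: 390
record 2: 390 + 476 = 866
record 3: 866 + 476 = 1342
record 4: 1342 + 476 = 1818
record 5: 1818 + 476 = 2294
record 6: 2294 + 476 = 2770
record 7: 2770 + 476 = 3246
record 8: 3246 + 476 = 3722
record 9: 3722 + 476 = 4198
record 10: 4198 + 476 = 4674
record 11: 4674 + 476 = 5150
record 12: 5150 + 476 = 5626
record 13: 5626 + 476 = 6102
record 14: 6102 + 476 = 6578
record 15: 6578 + 476 = 7054
record 16: 7054 + 476 = 7530
record 17: 7530 + 476 = 8006
record 18: 8006 + 476 = 8482
record 19: 8482 + 476 = 8958
record 20: 8958 + 476 = 9434
record 21: 9434 + 476 = 9910
record 22: 9910 + 476 = 10386
record 23: 10386 + 476 = 10862
record 24: 10862 + 476 = 11338
record 25: 11338 + 476 = 11814
record 26: 11814 + 476 = 12290
record 27: 12290 + 476 = 12766
record 28: 12766 + 476 = 13242
record 29: 13242 + 476 = 13718
record 30: 13718 + 476 = 14194

390, 866, 1342, 1818, 2294, 2770, 3246, 3722, 4198, 4674, 5150, 5626, 6102, 6578, 7054, 7530, 8006, 8482, 8958, 9434, 9910, 10386, 10862, 11338, 11814, 12290, 12766, 13242, 13718, 14194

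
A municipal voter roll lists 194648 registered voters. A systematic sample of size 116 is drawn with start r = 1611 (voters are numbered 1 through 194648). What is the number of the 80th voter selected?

134173

k = 194648/116 = 1678
80th selection = r + (80−1)·k = 1611 + 79×1678 = 1611 + 132562 = 134173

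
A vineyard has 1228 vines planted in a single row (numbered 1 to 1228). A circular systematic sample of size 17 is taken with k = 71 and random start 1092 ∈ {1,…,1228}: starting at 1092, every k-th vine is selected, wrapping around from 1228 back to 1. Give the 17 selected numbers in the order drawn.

1092, 1163, 6, 77, 148, 219, 290, 361, 432, 503, 574, 645, 716, 787, 858, 929, 1000

Selection 1: 1092
Selection 2: 1092 + 71 = 1163
Selection 3: 1163 + 71 = 1234 → 1234 − 1228 = 6
Selection 4: 6 + 71 = 77
Selection 5: 77 + 71 = 148
Selection 6: 148 + 71 = 219
Selection 7: 219 + 71 = 290
Selection 8: 290 + 71 = 361
Selection 9: 361 + 71 = 432
Selection 10: 432 + 71 = 503
Selection 11: 503 + 71 = 574
Selection 12: 574 + 71 = 645
Selection 13: 645 + 71 = 716
Selection 14: 716 + 71 = 787
Selection 15: 787 + 71 = 858
Selection 16: 858 + 71 = 929
Selection 17: 929 + 71 = 1000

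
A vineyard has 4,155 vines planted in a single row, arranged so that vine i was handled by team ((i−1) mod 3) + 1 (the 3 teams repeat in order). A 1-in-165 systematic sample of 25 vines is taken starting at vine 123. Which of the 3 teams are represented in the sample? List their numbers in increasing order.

3

Consecutive selections differ by k = 165, so their team numbers differ by 165 mod 3 = 0.
gcd(165, 3) = 3, so the sample visits 3/3 = 1 distinct residues mod 3.
Start 123 is team 3; the teams hit are 3.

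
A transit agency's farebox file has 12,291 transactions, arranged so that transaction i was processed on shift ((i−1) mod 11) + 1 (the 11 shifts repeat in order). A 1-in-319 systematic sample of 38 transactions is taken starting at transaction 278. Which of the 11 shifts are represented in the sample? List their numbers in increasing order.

3

Consecutive selections differ by k = 319, so their shift numbers differ by 319 mod 11 = 0.
gcd(319, 11) = 11, so the sample visits 11/11 = 1 distinct residues mod 11.
Start 278 is shift 3; the shifts hit are 3.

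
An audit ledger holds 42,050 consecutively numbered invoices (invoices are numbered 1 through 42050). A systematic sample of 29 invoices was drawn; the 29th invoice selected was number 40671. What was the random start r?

k = 42050/29 = 1450
r = 40671 − (29−1)×1450 = 40671 − 40600 = 71

71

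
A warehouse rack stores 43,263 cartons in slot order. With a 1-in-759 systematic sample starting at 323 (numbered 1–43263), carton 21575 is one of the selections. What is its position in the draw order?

29

k = 759
position = (21575 − 323)/759 + 1 = 21252/759 + 1 = 28 + 1 = 29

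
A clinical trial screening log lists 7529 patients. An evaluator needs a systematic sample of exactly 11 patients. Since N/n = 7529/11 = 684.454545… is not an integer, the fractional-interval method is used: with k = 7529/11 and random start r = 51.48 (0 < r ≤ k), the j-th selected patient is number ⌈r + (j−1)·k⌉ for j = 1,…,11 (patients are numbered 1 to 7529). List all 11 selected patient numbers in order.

j=1: r + 0k = 51.48 → ⌈·⌉ = 52
j=2: r + 1k = 735.934545… → ⌈·⌉ = 736
j=3: r + 2k = 1420.389090… → ⌈·⌉ = 1421
j=4: r + 3k = 2104.843636… → ⌈·⌉ = 2105
j=5: r + 4k = 2789.298181… → ⌈·⌉ = 2790
j=6: r + 5k = 3473.752727… → ⌈·⌉ = 3474
j=7: r + 6k = 4158.207272… → ⌈·⌉ = 4159
j=8: r + 7k = 4842.661818… → ⌈·⌉ = 4843
j=9: r + 8k = 5527.116363… → ⌈·⌉ = 5528
j=10: r + 9k = 6211.570909… → ⌈·⌉ = 6212
j=11: r + 10k = 6896.025454… → ⌈·⌉ = 6897

52, 736, 1421, 2105, 2790, 3474, 4159, 4843, 5528, 6212, 6897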